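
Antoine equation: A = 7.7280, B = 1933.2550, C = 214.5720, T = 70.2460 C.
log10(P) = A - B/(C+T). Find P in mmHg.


C+T = 284.8180
B/(C+T) = 6.7877
log10(P) = 7.7280 - 6.7877 = 0.9403
P = 10^0.9403 = 8.7159 mmHg

8.7159 mmHg


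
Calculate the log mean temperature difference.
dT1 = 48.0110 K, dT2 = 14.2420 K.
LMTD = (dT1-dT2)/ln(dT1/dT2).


dT1/dT2 = 3.3711
ln(dT1/dT2) = 1.2152
LMTD = 33.7690 / 1.2152 = 27.7880 K

27.7880 K


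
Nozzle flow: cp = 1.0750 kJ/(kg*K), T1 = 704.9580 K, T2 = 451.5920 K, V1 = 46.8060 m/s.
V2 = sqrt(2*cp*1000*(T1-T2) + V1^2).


dT = 253.3660 K
2*cp*1000*dT = 544736.9000
V1^2 = 2190.8016
V2 = sqrt(546927.7016) = 739.5456 m/s

739.5456 m/s


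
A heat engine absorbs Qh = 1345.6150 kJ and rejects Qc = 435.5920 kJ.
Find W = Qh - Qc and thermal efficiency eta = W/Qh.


W = 1345.6150 - 435.5920 = 910.0230 kJ
eta = 910.0230 / 1345.6150 = 0.6763 = 67.6288%

W = 910.0230 kJ, eta = 67.6288%


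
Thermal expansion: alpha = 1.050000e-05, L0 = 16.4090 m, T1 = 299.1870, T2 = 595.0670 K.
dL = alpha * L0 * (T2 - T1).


dT = 295.8800 K
dL = 1.050000e-05 * 16.4090 * 295.8800 = 0.050978 m
L_final = 16.459978 m

dL = 0.050978 m


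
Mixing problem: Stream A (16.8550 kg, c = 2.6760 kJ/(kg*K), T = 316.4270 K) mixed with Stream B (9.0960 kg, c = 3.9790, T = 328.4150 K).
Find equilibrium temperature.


num = 26158.4359
den = 81.2970
Tf = 321.7640 K

321.7640 K


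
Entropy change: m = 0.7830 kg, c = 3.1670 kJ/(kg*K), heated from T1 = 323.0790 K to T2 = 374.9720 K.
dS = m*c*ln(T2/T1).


T2/T1 = 1.1606
ln(T2/T1) = 0.1490
dS = 0.7830 * 3.1670 * 0.1490 = 0.3694 kJ/K

0.3694 kJ/K


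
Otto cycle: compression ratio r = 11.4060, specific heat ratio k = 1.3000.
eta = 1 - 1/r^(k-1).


r^(k-1) = 2.0756
eta = 1 - 1/2.0756 = 0.5182 = 51.8208%

51.8208%


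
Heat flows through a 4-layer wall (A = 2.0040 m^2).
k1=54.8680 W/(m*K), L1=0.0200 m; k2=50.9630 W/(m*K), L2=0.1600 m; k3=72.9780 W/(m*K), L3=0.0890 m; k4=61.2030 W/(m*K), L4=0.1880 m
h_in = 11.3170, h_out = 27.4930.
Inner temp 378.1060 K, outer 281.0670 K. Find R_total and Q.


R_conv_in = 1/(11.3170*2.0040) = 0.0441
R_1 = 0.0200/(54.8680*2.0040) = 0.0002
R_2 = 0.1600/(50.9630*2.0040) = 0.0016
R_3 = 0.0890/(72.9780*2.0040) = 0.0006
R_4 = 0.1880/(61.2030*2.0040) = 0.0015
R_conv_out = 1/(27.4930*2.0040) = 0.0182
R_total = 0.0661 K/W
Q = 97.0390 / 0.0661 = 1467.3272 W

R_total = 0.0661 K/W, Q = 1467.3272 W


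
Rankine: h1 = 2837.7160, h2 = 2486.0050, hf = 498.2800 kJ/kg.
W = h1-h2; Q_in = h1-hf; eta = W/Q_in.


W = 351.7110 kJ/kg
Q_in = 2339.4360 kJ/kg
eta = 0.1503 = 15.0340%

eta = 15.0340%


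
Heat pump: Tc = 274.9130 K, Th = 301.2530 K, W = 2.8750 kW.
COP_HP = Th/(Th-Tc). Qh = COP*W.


COP = 301.2530 / 26.3400 = 11.4371
Qh = 11.4371 * 2.8750 = 32.8816 kW

COP = 11.4371, Qh = 32.8816 kW


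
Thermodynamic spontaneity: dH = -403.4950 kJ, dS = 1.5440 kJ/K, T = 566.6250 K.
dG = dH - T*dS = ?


T*dS = 566.6250 * 1.5440 = 874.8690 kJ
dG = -403.4950 - 874.8690 = -1278.3640 kJ (spontaneous)

dG = -1278.3640 kJ, spontaneous


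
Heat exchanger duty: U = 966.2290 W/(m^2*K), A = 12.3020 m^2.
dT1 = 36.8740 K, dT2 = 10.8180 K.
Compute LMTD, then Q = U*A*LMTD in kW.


LMTD = 21.2477 K
Q = 966.2290 * 12.3020 * 21.2477 = 252562.2738 W = 252.5623 kW

252.5623 kW


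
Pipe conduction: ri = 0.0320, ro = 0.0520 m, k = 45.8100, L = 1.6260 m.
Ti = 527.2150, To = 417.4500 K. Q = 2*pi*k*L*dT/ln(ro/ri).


dT = 109.7650 K
ln(ro/ri) = 0.4855
Q = 2*pi*45.8100*1.6260*109.7650 / 0.4855 = 105810.4003 W

105810.4003 W


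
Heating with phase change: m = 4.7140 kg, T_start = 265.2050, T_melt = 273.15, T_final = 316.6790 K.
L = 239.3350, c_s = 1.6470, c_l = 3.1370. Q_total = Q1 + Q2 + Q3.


Q1 (sensible, solid) = 4.7140 * 1.6470 * 7.9450 = 61.6846 kJ
Q2 (latent) = 4.7140 * 239.3350 = 1128.2252 kJ
Q3 (sensible, liquid) = 4.7140 * 3.1370 * 43.5290 = 643.6989 kJ
Q_total = 1833.6088 kJ

1833.6088 kJ


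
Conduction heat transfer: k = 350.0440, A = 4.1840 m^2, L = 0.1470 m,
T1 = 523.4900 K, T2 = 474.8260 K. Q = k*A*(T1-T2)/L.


dT = 48.6640 K
Q = 350.0440 * 4.1840 * 48.6640 / 0.1470 = 484847.0779 W

484847.0779 W


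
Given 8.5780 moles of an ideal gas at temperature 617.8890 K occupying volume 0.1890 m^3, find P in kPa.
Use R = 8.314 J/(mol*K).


P = nRT/V = 8.5780 * 8.314 * 617.8890 / 0.1890
= 44066.2938 / 0.1890 = 233154.9937 Pa = 233.1550 kPa

233.1550 kPa


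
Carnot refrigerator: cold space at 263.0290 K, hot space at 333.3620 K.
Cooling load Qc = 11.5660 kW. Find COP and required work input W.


COP = 263.0290 / 70.3330 = 3.7398
W = 11.5660 / 3.7398 = 3.0927 kW

COP = 3.7398, W = 3.0927 kW


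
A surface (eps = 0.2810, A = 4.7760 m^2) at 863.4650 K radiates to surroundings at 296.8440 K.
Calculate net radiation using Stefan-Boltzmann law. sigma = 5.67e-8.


T^4 = 5.5588e+11
Tsurr^4 = 7.7645e+09
Q = 0.2810 * 5.67e-8 * 4.7760 * 5.4811e+11 = 41708.4126 W

41708.4126 W


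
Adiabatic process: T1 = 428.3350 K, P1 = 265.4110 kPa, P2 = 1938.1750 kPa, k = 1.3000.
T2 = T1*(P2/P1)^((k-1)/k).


(k-1)/k = 0.2308
(P2/P1)^exp = 1.5822
T2 = 428.3350 * 1.5822 = 677.7145 K

677.7145 K


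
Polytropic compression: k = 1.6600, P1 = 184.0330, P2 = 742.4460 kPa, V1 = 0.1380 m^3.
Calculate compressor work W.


(k-1)/k = 0.3976
(P2/P1)^exp = 1.7412
W = 2.5152 * 184.0330 * 0.1380 * (1.7412 - 1) = 47.3449 kJ

47.3449 kJ


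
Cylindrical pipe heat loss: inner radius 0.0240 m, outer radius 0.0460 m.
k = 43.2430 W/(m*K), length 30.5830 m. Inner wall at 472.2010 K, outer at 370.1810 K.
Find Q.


dT = 102.0200 K
ln(ro/ri) = 0.6506
Q = 2*pi*43.2430*30.5830*102.0200 / 0.6506 = 1303032.7434 W

1303032.7434 W


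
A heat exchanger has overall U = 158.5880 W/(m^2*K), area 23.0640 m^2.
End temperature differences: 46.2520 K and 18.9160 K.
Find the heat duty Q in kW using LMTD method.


LMTD = 30.5739 K
Q = 158.5880 * 23.0640 * 30.5739 = 111829.2682 W = 111.8293 kW

111.8293 kW


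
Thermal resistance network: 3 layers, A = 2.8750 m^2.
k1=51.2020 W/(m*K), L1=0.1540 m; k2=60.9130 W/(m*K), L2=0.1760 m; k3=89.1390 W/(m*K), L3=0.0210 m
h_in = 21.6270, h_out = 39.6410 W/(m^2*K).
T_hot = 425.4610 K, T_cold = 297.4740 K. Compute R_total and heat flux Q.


R_conv_in = 1/(21.6270*2.8750) = 0.0161
R_1 = 0.1540/(51.2020*2.8750) = 0.0010
R_2 = 0.1760/(60.9130*2.8750) = 0.0010
R_3 = 0.0210/(89.1390*2.8750) = 8.1943e-05
R_conv_out = 1/(39.6410*2.8750) = 0.0088
R_total = 0.0270 K/W
Q = 127.9870 / 0.0270 = 4741.9359 W

R_total = 0.0270 K/W, Q = 4741.9359 W


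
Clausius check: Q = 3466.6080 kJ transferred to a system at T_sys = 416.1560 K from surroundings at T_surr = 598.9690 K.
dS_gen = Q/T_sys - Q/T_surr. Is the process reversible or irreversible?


dS_sys = 3466.6080/416.1560 = 8.3301 kJ/K
dS_surr = -3466.6080/598.9690 = -5.7876 kJ/K
dS_gen = 8.3301 - 5.7876 = 2.5424 kJ/K (irreversible)

dS_gen = 2.5424 kJ/K, irreversible


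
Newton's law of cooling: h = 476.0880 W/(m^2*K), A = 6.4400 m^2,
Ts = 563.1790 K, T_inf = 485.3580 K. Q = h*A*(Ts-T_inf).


dT = 77.8210 K
Q = 476.0880 * 6.4400 * 77.8210 = 238599.7090 W

238599.7090 W


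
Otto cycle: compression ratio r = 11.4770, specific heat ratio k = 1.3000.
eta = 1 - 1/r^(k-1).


r^(k-1) = 2.0795
eta = 1 - 1/2.0795 = 0.5191 = 51.9104%

51.9104%


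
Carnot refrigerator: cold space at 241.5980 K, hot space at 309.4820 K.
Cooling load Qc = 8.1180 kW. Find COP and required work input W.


COP = 241.5980 / 67.8840 = 3.5590
W = 8.1180 / 3.5590 = 2.2810 kW

COP = 3.5590, W = 2.2810 kW


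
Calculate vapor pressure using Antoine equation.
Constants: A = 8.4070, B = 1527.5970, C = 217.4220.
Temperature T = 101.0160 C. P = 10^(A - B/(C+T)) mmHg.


C+T = 318.4380
B/(C+T) = 4.7972
log10(P) = 8.4070 - 4.7972 = 3.6098
P = 10^3.6098 = 4072.3327 mmHg

4072.3327 mmHg


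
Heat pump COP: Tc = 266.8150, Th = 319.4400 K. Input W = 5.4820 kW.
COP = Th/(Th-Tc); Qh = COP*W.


COP = 319.4400 / 52.6250 = 6.0701
Qh = 6.0701 * 5.4820 = 33.2764 kW

COP = 6.0701, Qh = 33.2764 kW


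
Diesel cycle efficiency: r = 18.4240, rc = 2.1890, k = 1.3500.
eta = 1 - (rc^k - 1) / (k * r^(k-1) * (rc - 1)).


r^(k-1) = 2.7726
rc^k = 2.8796
eta = 0.5777 = 57.7657%

57.7657%


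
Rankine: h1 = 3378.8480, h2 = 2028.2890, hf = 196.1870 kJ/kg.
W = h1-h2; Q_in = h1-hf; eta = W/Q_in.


W = 1350.5590 kJ/kg
Q_in = 3182.6610 kJ/kg
eta = 0.4243 = 42.4349%

eta = 42.4349%


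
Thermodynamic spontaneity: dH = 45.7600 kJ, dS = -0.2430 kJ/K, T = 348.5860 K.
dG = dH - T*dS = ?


T*dS = 348.5860 * -0.2430 = -84.7064 kJ
dG = 45.7600 + 84.7064 = 130.4664 kJ (non-spontaneous)

dG = 130.4664 kJ, non-spontaneous


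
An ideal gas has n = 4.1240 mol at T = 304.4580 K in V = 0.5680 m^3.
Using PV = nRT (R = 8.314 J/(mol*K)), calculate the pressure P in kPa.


P = nRT/V = 4.1240 * 8.314 * 304.4580 / 0.5680
= 10438.9320 / 0.5680 = 18378.4013 Pa = 18.3784 kPa

18.3784 kPa


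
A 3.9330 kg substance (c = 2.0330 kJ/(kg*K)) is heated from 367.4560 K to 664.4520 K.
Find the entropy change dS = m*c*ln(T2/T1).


T2/T1 = 1.8082
ln(T2/T1) = 0.5924
dS = 3.9330 * 2.0330 * 0.5924 = 4.7364 kJ/K

4.7364 kJ/K


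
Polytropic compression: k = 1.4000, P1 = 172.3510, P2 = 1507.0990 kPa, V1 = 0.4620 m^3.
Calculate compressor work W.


(k-1)/k = 0.2857
(P2/P1)^exp = 1.8581
W = 3.5000 * 172.3510 * 0.4620 * (1.8581 - 1) = 239.1405 kJ

239.1405 kJ


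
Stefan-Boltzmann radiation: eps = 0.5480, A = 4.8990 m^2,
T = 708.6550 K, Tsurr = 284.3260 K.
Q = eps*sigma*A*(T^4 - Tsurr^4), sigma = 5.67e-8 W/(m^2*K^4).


T^4 = 2.5220e+11
Tsurr^4 = 6.5353e+09
Q = 0.5480 * 5.67e-8 * 4.8990 * 2.4566e+11 = 37394.5217 W

37394.5217 W


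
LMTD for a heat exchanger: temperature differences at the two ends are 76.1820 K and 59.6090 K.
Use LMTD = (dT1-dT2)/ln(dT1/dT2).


dT1/dT2 = 1.2780
ln(dT1/dT2) = 0.2453
LMTD = 16.5730 / 0.2453 = 67.5570 K

67.5570 K


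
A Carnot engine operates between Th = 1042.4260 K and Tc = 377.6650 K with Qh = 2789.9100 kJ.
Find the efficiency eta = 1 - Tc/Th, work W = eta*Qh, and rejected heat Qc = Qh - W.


eta = 1 - 377.6650/1042.4260 = 0.6377
W = 0.6377 * 2789.9100 = 1779.1415 kJ
Qc = 2789.9100 - 1779.1415 = 1010.7685 kJ

eta = 63.7706%, W = 1779.1415 kJ, Qc = 1010.7685 kJ


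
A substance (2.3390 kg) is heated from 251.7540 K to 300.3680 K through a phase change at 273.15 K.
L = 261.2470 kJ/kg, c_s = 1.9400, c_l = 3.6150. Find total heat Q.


Q1 (sensible, solid) = 2.3390 * 1.9400 * 21.3960 = 97.0878 kJ
Q2 (latent) = 2.3390 * 261.2470 = 611.0567 kJ
Q3 (sensible, liquid) = 2.3390 * 3.6150 * 27.2180 = 230.1414 kJ
Q_total = 938.2859 kJ

938.2859 kJ


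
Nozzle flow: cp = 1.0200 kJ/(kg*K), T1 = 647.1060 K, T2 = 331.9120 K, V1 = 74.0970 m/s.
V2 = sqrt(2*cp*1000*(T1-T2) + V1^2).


dT = 315.1940 K
2*cp*1000*dT = 642995.7600
V1^2 = 5490.3654
V2 = sqrt(648486.1254) = 805.2864 m/s

805.2864 m/s


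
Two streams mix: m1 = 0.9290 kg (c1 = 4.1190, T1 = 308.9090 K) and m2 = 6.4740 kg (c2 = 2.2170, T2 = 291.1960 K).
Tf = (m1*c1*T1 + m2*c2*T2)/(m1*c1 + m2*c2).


num = 5361.5509
den = 18.1794
Tf = 294.9244 K

294.9244 K


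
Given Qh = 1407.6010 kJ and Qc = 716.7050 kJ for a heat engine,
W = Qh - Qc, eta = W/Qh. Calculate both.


W = 1407.6010 - 716.7050 = 690.8960 kJ
eta = 690.8960 / 1407.6010 = 0.4908 = 49.0832%

W = 690.8960 kJ, eta = 49.0832%


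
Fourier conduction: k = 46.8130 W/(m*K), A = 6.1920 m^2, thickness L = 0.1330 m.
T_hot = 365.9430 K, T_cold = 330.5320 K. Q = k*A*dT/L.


dT = 35.4110 K
Q = 46.8130 * 6.1920 * 35.4110 / 0.1330 = 77176.3032 W

77176.3032 W


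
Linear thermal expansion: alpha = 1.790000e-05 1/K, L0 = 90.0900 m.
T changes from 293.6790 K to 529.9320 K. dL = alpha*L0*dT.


dT = 236.2530 K
dL = 1.790000e-05 * 90.0900 * 236.2530 = 0.380984 m
L_final = 90.470984 m

dL = 0.380984 m


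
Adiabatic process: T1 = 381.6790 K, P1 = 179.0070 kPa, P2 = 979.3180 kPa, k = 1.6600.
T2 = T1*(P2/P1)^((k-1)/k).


(k-1)/k = 0.3976
(P2/P1)^exp = 1.9654
T2 = 381.6790 * 1.9654 = 750.1383 K

750.1383 K


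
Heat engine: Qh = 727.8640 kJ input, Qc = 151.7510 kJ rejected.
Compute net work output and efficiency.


W = 727.8640 - 151.7510 = 576.1130 kJ
eta = 576.1130 / 727.8640 = 0.7915 = 79.1512%

W = 576.1130 kJ, eta = 79.1512%


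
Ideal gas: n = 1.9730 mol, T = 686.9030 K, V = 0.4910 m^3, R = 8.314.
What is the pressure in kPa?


P = nRT/V = 1.9730 * 8.314 * 686.9030 / 0.4910
= 11267.6285 / 0.4910 = 22948.3268 Pa = 22.9483 kPa

22.9483 kPa


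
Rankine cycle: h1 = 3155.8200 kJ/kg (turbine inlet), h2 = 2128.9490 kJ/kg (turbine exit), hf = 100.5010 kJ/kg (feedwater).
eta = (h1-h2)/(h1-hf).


W = 1026.8710 kJ/kg
Q_in = 3055.3190 kJ/kg
eta = 0.3361 = 33.6093%

eta = 33.6093%


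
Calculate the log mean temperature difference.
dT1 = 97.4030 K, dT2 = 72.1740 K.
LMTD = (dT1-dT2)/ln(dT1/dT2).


dT1/dT2 = 1.3496
ln(dT1/dT2) = 0.2998
LMTD = 25.2290 / 0.2998 = 84.1592 K

84.1592 K


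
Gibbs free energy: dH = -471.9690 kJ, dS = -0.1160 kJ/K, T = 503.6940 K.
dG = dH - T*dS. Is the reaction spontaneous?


T*dS = 503.6940 * -0.1160 = -58.4285 kJ
dG = -471.9690 + 58.4285 = -413.5405 kJ (spontaneous)

dG = -413.5405 kJ, spontaneous


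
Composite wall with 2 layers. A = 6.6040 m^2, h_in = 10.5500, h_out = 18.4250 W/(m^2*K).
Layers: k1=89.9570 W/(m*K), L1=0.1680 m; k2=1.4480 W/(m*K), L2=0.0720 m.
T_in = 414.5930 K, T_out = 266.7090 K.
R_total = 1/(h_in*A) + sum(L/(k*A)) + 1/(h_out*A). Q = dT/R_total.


R_conv_in = 1/(10.5500*6.6040) = 0.0144
R_1 = 0.1680/(89.9570*6.6040) = 0.0003
R_2 = 0.0720/(1.4480*6.6040) = 0.0075
R_conv_out = 1/(18.4250*6.6040) = 0.0082
R_total = 0.0304 K/W
Q = 147.8840 / 0.0304 = 4867.2593 W

R_total = 0.0304 K/W, Q = 4867.2593 W


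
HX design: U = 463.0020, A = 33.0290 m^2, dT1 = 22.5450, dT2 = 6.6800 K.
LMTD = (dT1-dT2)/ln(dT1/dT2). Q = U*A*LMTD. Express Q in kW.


LMTD = 13.0426 K
Q = 463.0020 * 33.0290 * 13.0426 = 199454.4023 W = 199.4544 kW

199.4544 kW


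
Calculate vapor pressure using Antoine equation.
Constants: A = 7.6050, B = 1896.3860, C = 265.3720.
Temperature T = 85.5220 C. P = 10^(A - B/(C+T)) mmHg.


C+T = 350.8940
B/(C+T) = 5.4044
log10(P) = 7.6050 - 5.4044 = 2.2006
P = 10^2.2006 = 158.6934 mmHg

158.6934 mmHg


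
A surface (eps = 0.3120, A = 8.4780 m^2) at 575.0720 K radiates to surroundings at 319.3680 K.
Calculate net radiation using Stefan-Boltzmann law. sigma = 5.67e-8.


T^4 = 1.0937e+11
Tsurr^4 = 1.0403e+10
Q = 0.3120 * 5.67e-8 * 8.4780 * 9.8964e+10 = 14842.6154 W

14842.6154 W


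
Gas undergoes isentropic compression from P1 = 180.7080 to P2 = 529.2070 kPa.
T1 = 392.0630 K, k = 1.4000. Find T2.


(k-1)/k = 0.2857
(P2/P1)^exp = 1.3593
T2 = 392.0630 * 1.3593 = 532.9469 K

532.9469 K


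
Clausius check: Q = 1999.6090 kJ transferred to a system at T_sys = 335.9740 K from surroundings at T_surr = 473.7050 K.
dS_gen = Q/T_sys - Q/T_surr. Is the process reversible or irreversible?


dS_sys = 1999.6090/335.9740 = 5.9517 kJ/K
dS_surr = -1999.6090/473.7050 = -4.2212 kJ/K
dS_gen = 5.9517 - 4.2212 = 1.7305 kJ/K (irreversible)

dS_gen = 1.7305 kJ/K, irreversible


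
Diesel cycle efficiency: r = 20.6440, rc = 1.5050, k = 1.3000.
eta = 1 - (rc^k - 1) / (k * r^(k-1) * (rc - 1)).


r^(k-1) = 2.4799
rc^k = 1.7014
eta = 0.5692 = 56.9205%

56.9205%


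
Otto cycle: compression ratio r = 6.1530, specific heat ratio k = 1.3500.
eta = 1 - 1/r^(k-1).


r^(k-1) = 1.8888
eta = 1 - 1/1.8888 = 0.4706 = 47.0557%

47.0557%


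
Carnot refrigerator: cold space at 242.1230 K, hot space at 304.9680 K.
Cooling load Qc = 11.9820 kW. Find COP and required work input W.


COP = 242.1230 / 62.8450 = 3.8527
W = 11.9820 / 3.8527 = 3.1100 kW

COP = 3.8527, W = 3.1100 kW


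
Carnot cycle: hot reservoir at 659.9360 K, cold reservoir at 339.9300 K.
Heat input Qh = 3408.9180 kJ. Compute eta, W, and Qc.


eta = 1 - 339.9300/659.9360 = 0.4849
W = 0.4849 * 3408.9180 = 1653.0000 kJ
Qc = 3408.9180 - 1653.0000 = 1755.9180 kJ

eta = 48.4905%, W = 1653.0000 kJ, Qc = 1755.9180 kJ


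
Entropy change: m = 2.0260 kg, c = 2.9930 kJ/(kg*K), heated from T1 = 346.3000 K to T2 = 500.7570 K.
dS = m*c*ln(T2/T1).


T2/T1 = 1.4460
ln(T2/T1) = 0.3688
dS = 2.0260 * 2.9930 * 0.3688 = 2.2364 kJ/K

2.2364 kJ/K


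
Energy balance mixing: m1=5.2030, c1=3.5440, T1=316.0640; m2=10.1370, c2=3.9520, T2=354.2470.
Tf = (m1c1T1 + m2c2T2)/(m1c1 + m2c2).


num = 20019.6799
den = 58.5009
Tf = 342.2117 K

342.2117 K


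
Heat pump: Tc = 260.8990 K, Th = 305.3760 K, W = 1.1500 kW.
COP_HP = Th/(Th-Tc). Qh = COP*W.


COP = 305.3760 / 44.4770 = 6.8659
Qh = 6.8659 * 1.1500 = 7.8958 kW

COP = 6.8659, Qh = 7.8958 kW


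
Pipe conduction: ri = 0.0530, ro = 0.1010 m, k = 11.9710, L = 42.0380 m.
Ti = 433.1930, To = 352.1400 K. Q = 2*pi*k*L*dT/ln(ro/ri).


dT = 81.0530 K
ln(ro/ri) = 0.6448
Q = 2*pi*11.9710*42.0380*81.0530 / 0.6448 = 397445.0984 W

397445.0984 W


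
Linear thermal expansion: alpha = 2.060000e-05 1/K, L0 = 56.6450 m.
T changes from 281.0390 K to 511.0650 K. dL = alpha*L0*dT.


dT = 230.0260 K
dL = 2.060000e-05 * 56.6450 * 230.0260 = 0.268414 m
L_final = 56.913414 m

dL = 0.268414 m


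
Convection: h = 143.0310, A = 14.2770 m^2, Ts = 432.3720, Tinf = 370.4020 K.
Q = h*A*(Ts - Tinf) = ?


dT = 61.9700 K
Q = 143.0310 * 14.2770 * 61.9700 = 126546.0608 W

126546.0608 W


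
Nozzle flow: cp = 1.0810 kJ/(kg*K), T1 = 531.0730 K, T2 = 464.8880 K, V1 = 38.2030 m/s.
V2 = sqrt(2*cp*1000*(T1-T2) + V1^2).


dT = 66.1850 K
2*cp*1000*dT = 143091.9700
V1^2 = 1459.4692
V2 = sqrt(144551.4392) = 380.1992 m/s

380.1992 m/s


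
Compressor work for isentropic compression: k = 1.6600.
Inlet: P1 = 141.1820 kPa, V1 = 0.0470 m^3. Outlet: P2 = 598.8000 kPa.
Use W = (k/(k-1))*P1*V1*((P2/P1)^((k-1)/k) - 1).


(k-1)/k = 0.3976
(P2/P1)^exp = 1.7762
W = 2.5152 * 141.1820 * 0.0470 * (1.7762 - 1) = 12.9541 kJ

12.9541 kJ


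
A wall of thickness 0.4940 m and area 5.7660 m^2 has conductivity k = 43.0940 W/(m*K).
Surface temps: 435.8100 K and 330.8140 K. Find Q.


dT = 104.9960 K
Q = 43.0940 * 5.7660 * 104.9960 / 0.4940 = 52812.5638 W

52812.5638 W


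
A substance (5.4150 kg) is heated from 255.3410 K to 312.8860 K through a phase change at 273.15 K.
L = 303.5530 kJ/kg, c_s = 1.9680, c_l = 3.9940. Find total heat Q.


Q1 (sensible, solid) = 5.4150 * 1.9680 * 17.8090 = 189.7855 kJ
Q2 (latent) = 5.4150 * 303.5530 = 1643.7395 kJ
Q3 (sensible, liquid) = 5.4150 * 3.9940 * 39.7360 = 859.3907 kJ
Q_total = 2692.9158 kJ

2692.9158 kJ


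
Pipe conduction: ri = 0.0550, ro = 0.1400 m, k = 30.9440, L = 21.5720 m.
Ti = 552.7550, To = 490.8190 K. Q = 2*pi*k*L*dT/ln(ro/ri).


dT = 61.9360 K
ln(ro/ri) = 0.9343
Q = 2*pi*30.9440*21.5720*61.9360 / 0.9343 = 278034.8552 W

278034.8552 W


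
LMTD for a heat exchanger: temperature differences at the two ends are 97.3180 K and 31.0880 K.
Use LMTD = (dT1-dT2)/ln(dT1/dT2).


dT1/dT2 = 3.1304
ln(dT1/dT2) = 1.1412
LMTD = 66.2300 / 1.1412 = 58.0373 K

58.0373 K


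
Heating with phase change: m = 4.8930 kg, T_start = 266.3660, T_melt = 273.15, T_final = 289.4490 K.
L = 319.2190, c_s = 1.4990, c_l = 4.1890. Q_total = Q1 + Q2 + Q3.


Q1 (sensible, solid) = 4.8930 * 1.4990 * 6.7840 = 49.7580 kJ
Q2 (latent) = 4.8930 * 319.2190 = 1561.9386 kJ
Q3 (sensible, liquid) = 4.8930 * 4.1890 * 16.2990 = 334.0770 kJ
Q_total = 1945.7735 kJ

1945.7735 kJ


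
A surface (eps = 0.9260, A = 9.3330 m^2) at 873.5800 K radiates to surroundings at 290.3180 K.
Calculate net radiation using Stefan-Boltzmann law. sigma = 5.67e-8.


T^4 = 5.8239e+11
Tsurr^4 = 7.1039e+09
Q = 0.9260 * 5.67e-8 * 9.3330 * 5.7528e+11 = 281900.5909 W

281900.5909 W


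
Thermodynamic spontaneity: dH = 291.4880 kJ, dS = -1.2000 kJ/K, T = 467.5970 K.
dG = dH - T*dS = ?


T*dS = 467.5970 * -1.2000 = -561.1164 kJ
dG = 291.4880 + 561.1164 = 852.6044 kJ (non-spontaneous)

dG = 852.6044 kJ, non-spontaneous


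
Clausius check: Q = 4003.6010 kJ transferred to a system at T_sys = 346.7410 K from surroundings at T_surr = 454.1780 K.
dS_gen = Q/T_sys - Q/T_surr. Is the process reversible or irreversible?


dS_sys = 4003.6010/346.7410 = 11.5464 kJ/K
dS_surr = -4003.6010/454.1780 = -8.8150 kJ/K
dS_gen = 11.5464 - 8.8150 = 2.7313 kJ/K (irreversible)

dS_gen = 2.7313 kJ/K, irreversible


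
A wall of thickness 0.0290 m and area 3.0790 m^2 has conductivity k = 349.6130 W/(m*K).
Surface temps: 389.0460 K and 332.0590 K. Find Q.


dT = 56.9870 K
Q = 349.6130 * 3.0790 * 56.9870 / 0.0290 = 2115315.0476 W

2115315.0476 W


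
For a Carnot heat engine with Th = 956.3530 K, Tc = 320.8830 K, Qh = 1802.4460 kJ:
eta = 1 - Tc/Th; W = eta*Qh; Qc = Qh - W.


eta = 1 - 320.8830/956.3530 = 0.6645
W = 0.6645 * 1802.4460 = 1197.6753 kJ
Qc = 1802.4460 - 1197.6753 = 604.7707 kJ

eta = 66.4472%, W = 1197.6753 kJ, Qc = 604.7707 kJ


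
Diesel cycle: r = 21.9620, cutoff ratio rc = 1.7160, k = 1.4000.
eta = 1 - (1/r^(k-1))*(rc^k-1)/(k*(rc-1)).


r^(k-1) = 3.4409
rc^k = 2.1297
eta = 0.6725 = 67.2460%

67.2460%


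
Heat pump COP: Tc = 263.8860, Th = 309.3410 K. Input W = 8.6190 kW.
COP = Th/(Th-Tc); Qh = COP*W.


COP = 309.3410 / 45.4550 = 6.8054
Qh = 6.8054 * 8.6190 = 58.6560 kW

COP = 6.8054, Qh = 58.6560 kW


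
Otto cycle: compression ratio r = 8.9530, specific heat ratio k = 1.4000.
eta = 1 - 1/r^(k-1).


r^(k-1) = 2.4032
eta = 1 - 1/2.4032 = 0.5839 = 58.3886%

58.3886%


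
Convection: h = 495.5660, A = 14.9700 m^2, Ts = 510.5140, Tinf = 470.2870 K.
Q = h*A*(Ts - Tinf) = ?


dT = 40.2270 K
Q = 495.5660 * 14.9700 * 40.2270 = 298428.9482 W

298428.9482 W


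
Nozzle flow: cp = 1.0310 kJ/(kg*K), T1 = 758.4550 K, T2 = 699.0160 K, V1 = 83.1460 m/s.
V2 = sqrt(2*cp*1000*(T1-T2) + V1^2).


dT = 59.4390 K
2*cp*1000*dT = 122563.2180
V1^2 = 6913.2573
V2 = sqrt(129476.4753) = 359.8284 m/s

359.8284 m/s


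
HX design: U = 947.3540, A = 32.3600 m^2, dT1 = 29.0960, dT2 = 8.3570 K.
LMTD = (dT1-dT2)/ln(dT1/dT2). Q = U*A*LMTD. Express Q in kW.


LMTD = 16.6244 K
Q = 947.3540 * 32.3600 * 16.6244 = 509644.8580 W = 509.6449 kW

509.6449 kW


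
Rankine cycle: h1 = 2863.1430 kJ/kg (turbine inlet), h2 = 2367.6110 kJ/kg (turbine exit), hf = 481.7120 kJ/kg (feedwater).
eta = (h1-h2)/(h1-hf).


W = 495.5320 kJ/kg
Q_in = 2381.4310 kJ/kg
eta = 0.2081 = 20.8082%

eta = 20.8082%


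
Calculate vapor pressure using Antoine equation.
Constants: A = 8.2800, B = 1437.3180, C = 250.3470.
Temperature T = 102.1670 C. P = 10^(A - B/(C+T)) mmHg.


C+T = 352.5140
B/(C+T) = 4.0773
log10(P) = 8.2800 - 4.0773 = 4.2027
P = 10^4.2027 = 15946.4518 mmHg

15946.4518 mmHg


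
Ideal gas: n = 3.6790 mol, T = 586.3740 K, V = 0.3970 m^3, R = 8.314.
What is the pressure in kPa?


P = nRT/V = 3.6790 * 8.314 * 586.3740 / 0.3970
= 17935.5423 / 0.3970 = 45177.6885 Pa = 45.1777 kPa

45.1777 kPa


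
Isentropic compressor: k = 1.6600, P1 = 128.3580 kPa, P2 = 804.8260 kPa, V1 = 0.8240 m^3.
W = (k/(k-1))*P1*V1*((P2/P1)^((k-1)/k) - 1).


(k-1)/k = 0.3976
(P2/P1)^exp = 2.0749
W = 2.5152 * 128.3580 * 0.8240 * (2.0749 - 1) = 285.9364 kJ

285.9364 kJ


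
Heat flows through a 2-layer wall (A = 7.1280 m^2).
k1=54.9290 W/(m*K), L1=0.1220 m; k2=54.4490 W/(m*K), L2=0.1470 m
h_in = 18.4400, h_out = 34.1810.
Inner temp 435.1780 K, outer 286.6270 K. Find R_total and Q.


R_conv_in = 1/(18.4400*7.1280) = 0.0076
R_1 = 0.1220/(54.9290*7.1280) = 0.0003
R_2 = 0.1470/(54.4490*7.1280) = 0.0004
R_conv_out = 1/(34.1810*7.1280) = 0.0041
R_total = 0.0124 K/W
Q = 148.5510 / 0.0124 = 11977.2664 W

R_total = 0.0124 K/W, Q = 11977.2664 W


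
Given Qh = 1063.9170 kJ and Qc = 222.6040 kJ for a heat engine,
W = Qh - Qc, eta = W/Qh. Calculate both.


W = 1063.9170 - 222.6040 = 841.3130 kJ
eta = 841.3130 / 1063.9170 = 0.7908 = 79.0769%

W = 841.3130 kJ, eta = 79.0769%


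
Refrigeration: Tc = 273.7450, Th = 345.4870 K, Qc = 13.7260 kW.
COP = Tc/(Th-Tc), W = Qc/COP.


COP = 273.7450 / 71.7420 = 3.8157
W = 13.7260 / 3.8157 = 3.5973 kW

COP = 3.8157, W = 3.5973 kW


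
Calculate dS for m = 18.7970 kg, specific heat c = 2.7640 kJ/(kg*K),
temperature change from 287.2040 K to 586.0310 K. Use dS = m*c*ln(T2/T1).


T2/T1 = 2.0405
ln(T2/T1) = 0.7132
dS = 18.7970 * 2.7640 * 0.7132 = 37.0532 kJ/K

37.0532 kJ/K


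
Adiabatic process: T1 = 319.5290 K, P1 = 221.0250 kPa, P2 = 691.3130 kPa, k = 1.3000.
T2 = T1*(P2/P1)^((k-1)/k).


(k-1)/k = 0.2308
(P2/P1)^exp = 1.3010
T2 = 319.5290 * 1.3010 = 415.7142 K

415.7142 K


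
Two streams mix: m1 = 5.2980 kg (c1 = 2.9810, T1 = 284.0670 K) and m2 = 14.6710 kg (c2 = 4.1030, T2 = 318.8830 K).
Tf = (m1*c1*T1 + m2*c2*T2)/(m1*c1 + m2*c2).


num = 23681.5644
den = 75.9885
Tf = 311.6469 K

311.6469 K


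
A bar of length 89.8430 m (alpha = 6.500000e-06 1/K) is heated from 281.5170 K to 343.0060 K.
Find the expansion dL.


dT = 61.4890 K
dL = 6.500000e-06 * 89.8430 * 61.4890 = 0.035908 m
L_final = 89.878908 m

dL = 0.035908 m


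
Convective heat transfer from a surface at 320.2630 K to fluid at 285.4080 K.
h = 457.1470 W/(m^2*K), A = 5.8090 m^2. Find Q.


dT = 34.8550 K
Q = 457.1470 * 5.8090 * 34.8550 = 92559.7851 W

92559.7851 W


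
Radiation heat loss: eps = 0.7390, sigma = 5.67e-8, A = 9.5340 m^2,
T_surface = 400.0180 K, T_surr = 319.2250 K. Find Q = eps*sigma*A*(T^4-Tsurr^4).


T^4 = 2.5605e+10
Tsurr^4 = 1.0385e+10
Q = 0.7390 * 5.67e-8 * 9.5340 * 1.5220e+10 = 6080.2163 W

6080.2163 W


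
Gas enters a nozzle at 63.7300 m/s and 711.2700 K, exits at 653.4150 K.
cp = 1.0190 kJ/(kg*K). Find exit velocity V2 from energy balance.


dT = 57.8550 K
2*cp*1000*dT = 117908.4900
V1^2 = 4061.5129
V2 = sqrt(121970.0029) = 349.2420 m/s

349.2420 m/s


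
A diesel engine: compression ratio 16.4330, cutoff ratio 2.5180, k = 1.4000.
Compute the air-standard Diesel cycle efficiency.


r^(k-1) = 3.0640
rc^k = 3.6432
eta = 0.5941 = 59.4084%

59.4084%


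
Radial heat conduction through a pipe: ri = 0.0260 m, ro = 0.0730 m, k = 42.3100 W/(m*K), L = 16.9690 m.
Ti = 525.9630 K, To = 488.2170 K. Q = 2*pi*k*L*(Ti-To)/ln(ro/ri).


dT = 37.7460 K
ln(ro/ri) = 1.0324
Q = 2*pi*42.3100*16.9690*37.7460 / 1.0324 = 164936.8472 W

164936.8472 W


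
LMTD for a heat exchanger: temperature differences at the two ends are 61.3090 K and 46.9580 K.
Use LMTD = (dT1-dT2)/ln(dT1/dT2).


dT1/dT2 = 1.3056
ln(dT1/dT2) = 0.2667
LMTD = 14.3510 / 0.2667 = 53.8150 K

53.8150 K


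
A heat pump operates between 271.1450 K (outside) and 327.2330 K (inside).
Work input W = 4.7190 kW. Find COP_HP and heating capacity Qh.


COP = 327.2330 / 56.0880 = 5.8343
Qh = 5.8343 * 4.7190 = 27.5320 kW

COP = 5.8343, Qh = 27.5320 kW


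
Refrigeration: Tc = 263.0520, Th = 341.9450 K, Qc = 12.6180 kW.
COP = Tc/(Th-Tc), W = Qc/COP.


COP = 263.0520 / 78.8930 = 3.3343
W = 12.6180 / 3.3343 = 3.7843 kW

COP = 3.3343, W = 3.7843 kW


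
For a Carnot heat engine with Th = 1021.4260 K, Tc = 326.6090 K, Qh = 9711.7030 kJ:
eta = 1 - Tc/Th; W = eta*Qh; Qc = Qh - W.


eta = 1 - 326.6090/1021.4260 = 0.6802
W = 0.6802 * 9711.7030 = 6606.3096 kJ
Qc = 9711.7030 - 6606.3096 = 3105.3934 kJ

eta = 68.0242%, W = 6606.3096 kJ, Qc = 3105.3934 kJ


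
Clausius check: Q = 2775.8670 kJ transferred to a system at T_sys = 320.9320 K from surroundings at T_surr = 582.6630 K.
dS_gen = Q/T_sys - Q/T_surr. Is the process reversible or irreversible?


dS_sys = 2775.8670/320.9320 = 8.6494 kJ/K
dS_surr = -2775.8670/582.6630 = -4.7641 kJ/K
dS_gen = 8.6494 - 4.7641 = 3.8853 kJ/K (irreversible)

dS_gen = 3.8853 kJ/K, irreversible


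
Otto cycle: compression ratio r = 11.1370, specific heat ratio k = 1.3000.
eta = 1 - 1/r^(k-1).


r^(k-1) = 2.0608
eta = 1 - 1/2.0608 = 0.5147 = 51.4746%

51.4746%


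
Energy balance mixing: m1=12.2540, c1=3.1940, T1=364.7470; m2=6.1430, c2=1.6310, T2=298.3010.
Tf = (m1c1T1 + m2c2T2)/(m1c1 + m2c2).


num = 17264.6807
den = 49.1585
Tf = 351.2043 K

351.2043 K


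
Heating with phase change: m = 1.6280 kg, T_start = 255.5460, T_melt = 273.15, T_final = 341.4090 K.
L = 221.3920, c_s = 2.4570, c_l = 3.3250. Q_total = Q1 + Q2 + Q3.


Q1 (sensible, solid) = 1.6280 * 2.4570 * 17.6040 = 70.4159 kJ
Q2 (latent) = 1.6280 * 221.3920 = 360.4262 kJ
Q3 (sensible, liquid) = 1.6280 * 3.3250 * 68.2590 = 369.4928 kJ
Q_total = 800.3349 kJ

800.3349 kJ


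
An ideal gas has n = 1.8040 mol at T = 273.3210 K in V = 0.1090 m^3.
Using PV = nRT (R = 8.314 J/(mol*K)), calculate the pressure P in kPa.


P = nRT/V = 1.8040 * 8.314 * 273.3210 / 0.1090
= 4099.3930 / 0.1090 = 37609.1100 Pa = 37.6091 kPa

37.6091 kPa


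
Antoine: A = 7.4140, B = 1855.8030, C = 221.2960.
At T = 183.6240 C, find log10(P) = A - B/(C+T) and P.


C+T = 404.9200
B/(C+T) = 4.5831
log10(P) = 7.4140 - 4.5831 = 2.8309
P = 10^2.8309 = 677.4310 mmHg

677.4310 mmHg


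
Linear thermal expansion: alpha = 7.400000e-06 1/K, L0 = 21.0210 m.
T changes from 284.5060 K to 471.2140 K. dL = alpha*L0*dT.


dT = 186.7080 K
dL = 7.400000e-06 * 21.0210 * 186.7080 = 0.029043 m
L_final = 21.050043 m

dL = 0.029043 m


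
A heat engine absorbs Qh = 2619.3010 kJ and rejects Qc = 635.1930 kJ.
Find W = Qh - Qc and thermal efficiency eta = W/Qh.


W = 2619.3010 - 635.1930 = 1984.1080 kJ
eta = 1984.1080 / 2619.3010 = 0.7575 = 75.7495%

W = 1984.1080 kJ, eta = 75.7495%


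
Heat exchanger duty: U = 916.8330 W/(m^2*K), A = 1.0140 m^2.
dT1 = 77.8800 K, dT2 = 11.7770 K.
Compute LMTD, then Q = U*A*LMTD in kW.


LMTD = 34.9933 K
Q = 916.8330 * 1.0140 * 34.9933 = 32532.1408 W = 32.5321 kW

32.5321 kW


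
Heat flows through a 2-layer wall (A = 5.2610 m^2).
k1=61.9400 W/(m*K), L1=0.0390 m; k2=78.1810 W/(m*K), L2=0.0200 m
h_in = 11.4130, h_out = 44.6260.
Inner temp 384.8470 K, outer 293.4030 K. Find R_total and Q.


R_conv_in = 1/(11.4130*5.2610) = 0.0167
R_1 = 0.0390/(61.9400*5.2610) = 0.0001
R_2 = 0.0200/(78.1810*5.2610) = 4.8625e-05
R_conv_out = 1/(44.6260*5.2610) = 0.0043
R_total = 0.0211 K/W
Q = 91.4440 / 0.0211 = 4337.5040 W

R_total = 0.0211 K/W, Q = 4337.5040 W


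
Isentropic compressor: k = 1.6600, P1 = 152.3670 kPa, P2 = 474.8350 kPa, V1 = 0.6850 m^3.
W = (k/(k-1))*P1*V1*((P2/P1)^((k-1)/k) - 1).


(k-1)/k = 0.3976
(P2/P1)^exp = 1.5713
W = 2.5152 * 152.3670 * 0.6850 * (1.5713 - 1) = 149.9834 kJ

149.9834 kJ


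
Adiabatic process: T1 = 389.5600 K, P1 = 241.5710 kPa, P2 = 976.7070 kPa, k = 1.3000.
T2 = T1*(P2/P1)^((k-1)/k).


(k-1)/k = 0.2308
(P2/P1)^exp = 1.3804
T2 = 389.5600 * 1.3804 = 537.7576 K

537.7576 K


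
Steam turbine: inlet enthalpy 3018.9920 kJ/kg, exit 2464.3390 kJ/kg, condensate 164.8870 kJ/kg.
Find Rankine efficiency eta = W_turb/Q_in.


W = 554.6530 kJ/kg
Q_in = 2854.1050 kJ/kg
eta = 0.1943 = 19.4335%

eta = 19.4335%


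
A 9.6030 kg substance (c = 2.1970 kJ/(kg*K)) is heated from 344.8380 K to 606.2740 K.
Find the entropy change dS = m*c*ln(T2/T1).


T2/T1 = 1.7581
ln(T2/T1) = 0.5643
dS = 9.6030 * 2.1970 * 0.5643 = 11.9046 kJ/K

11.9046 kJ/K


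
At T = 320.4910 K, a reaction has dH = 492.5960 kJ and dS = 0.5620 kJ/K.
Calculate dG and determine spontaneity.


T*dS = 320.4910 * 0.5620 = 180.1159 kJ
dG = 492.5960 - 180.1159 = 312.4801 kJ (non-spontaneous)

dG = 312.4801 kJ, non-spontaneous


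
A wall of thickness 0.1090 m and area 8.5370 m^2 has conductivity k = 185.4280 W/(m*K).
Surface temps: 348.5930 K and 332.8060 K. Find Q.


dT = 15.7870 K
Q = 185.4280 * 8.5370 * 15.7870 / 0.1090 = 229273.4186 W

229273.4186 W


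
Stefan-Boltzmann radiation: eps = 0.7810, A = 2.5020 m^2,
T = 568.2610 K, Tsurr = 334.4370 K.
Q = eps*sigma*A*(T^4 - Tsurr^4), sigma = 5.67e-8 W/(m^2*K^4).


T^4 = 1.0428e+11
Tsurr^4 = 1.2510e+10
Q = 0.7810 * 5.67e-8 * 2.5020 * 9.1768e+10 = 10167.4303 W

10167.4303 W


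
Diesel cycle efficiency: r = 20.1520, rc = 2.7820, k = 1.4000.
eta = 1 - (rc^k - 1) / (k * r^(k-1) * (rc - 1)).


r^(k-1) = 3.3245
rc^k = 4.1889
eta = 0.6155 = 61.5516%

61.5516%


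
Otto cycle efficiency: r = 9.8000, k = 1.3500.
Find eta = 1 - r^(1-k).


r^(k-1) = 2.2229
eta = 1 - 1/2.2229 = 0.5501 = 55.0147%

55.0147%


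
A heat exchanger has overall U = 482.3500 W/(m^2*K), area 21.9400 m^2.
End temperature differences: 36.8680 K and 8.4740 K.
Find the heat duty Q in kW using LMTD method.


LMTD = 19.3112 K
Q = 482.3500 * 21.9400 * 19.3112 = 204365.3784 W = 204.3654 kW

204.3654 kW


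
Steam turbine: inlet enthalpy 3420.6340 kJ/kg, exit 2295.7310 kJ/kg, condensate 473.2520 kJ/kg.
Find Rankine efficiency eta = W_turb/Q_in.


W = 1124.9030 kJ/kg
Q_in = 2947.3820 kJ/kg
eta = 0.3817 = 38.1662%

eta = 38.1662%


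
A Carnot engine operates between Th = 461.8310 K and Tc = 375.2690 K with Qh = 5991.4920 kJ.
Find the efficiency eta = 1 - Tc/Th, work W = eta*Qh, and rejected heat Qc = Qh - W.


eta = 1 - 375.2690/461.8310 = 0.1874
W = 0.1874 * 5991.4920 = 1122.9985 kJ
Qc = 5991.4920 - 1122.9985 = 4868.4935 kJ

eta = 18.7432%, W = 1122.9985 kJ, Qc = 4868.4935 kJ


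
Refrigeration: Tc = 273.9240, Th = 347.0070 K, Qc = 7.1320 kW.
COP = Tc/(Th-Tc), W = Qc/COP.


COP = 273.9240 / 73.0830 = 3.7481
W = 7.1320 / 3.7481 = 1.9028 kW

COP = 3.7481, W = 1.9028 kW


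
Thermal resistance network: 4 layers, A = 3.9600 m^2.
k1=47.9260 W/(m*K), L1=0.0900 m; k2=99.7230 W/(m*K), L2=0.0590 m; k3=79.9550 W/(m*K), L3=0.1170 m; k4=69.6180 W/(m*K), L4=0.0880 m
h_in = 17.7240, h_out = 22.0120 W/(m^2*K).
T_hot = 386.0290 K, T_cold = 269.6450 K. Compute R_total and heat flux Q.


R_conv_in = 1/(17.7240*3.9600) = 0.0142
R_1 = 0.0900/(47.9260*3.9600) = 0.0005
R_2 = 0.0590/(99.7230*3.9600) = 0.0001
R_3 = 0.1170/(79.9550*3.9600) = 0.0004
R_4 = 0.0880/(69.6180*3.9600) = 0.0003
R_conv_out = 1/(22.0120*3.9600) = 0.0115
R_total = 0.0270 K/W
Q = 116.3840 / 0.0270 = 4305.3910 W

R_total = 0.0270 K/W, Q = 4305.3910 W


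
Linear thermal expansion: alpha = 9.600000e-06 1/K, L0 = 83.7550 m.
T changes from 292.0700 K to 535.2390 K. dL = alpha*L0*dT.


dT = 243.1690 K
dL = 9.600000e-06 * 83.7550 * 243.1690 = 0.195520 m
L_final = 83.950520 m

dL = 0.195520 m


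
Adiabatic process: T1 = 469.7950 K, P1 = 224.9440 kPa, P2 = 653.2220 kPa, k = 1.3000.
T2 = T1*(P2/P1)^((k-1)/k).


(k-1)/k = 0.2308
(P2/P1)^exp = 1.2789
T2 = 469.7950 * 1.2789 = 600.8297 K

600.8297 K


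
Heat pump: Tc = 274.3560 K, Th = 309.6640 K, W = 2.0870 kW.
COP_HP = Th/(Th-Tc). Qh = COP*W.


COP = 309.6640 / 35.3080 = 8.7704
Qh = 8.7704 * 2.0870 = 18.3037 kW

COP = 8.7704, Qh = 18.3037 kW


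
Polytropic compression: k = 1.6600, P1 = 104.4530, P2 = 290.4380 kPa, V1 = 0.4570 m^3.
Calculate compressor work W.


(k-1)/k = 0.3976
(P2/P1)^exp = 1.5017
W = 2.5152 * 104.4530 * 0.4570 * (1.5017 - 1) = 60.2344 kJ

60.2344 kJ


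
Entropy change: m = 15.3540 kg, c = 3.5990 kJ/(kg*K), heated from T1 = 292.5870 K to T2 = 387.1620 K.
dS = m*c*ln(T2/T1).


T2/T1 = 1.3232
ln(T2/T1) = 0.2801
dS = 15.3540 * 3.5990 * 0.2801 = 15.4770 kJ/K

15.4770 kJ/K


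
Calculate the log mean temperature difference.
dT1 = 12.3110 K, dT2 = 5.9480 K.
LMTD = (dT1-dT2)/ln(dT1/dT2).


dT1/dT2 = 2.0698
ln(dT1/dT2) = 0.7274
LMTD = 6.3630 / 0.7274 = 8.7471 K

8.7471 K


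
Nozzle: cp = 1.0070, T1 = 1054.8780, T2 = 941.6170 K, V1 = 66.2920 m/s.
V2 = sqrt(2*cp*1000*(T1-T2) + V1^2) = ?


dT = 113.2610 K
2*cp*1000*dT = 228107.6540
V1^2 = 4394.6293
V2 = sqrt(232502.2833) = 482.1849 m/s

482.1849 m/s


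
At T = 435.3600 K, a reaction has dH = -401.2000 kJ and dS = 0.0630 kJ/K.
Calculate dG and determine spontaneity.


T*dS = 435.3600 * 0.0630 = 27.4277 kJ
dG = -401.2000 - 27.4277 = -428.6277 kJ (spontaneous)

dG = -428.6277 kJ, spontaneous


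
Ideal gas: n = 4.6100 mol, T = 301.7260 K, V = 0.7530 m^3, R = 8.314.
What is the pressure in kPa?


P = nRT/V = 4.6100 * 8.314 * 301.7260 / 0.7530
= 11564.4153 / 0.7530 = 15357.7893 Pa = 15.3578 kPa

15.3578 kPa


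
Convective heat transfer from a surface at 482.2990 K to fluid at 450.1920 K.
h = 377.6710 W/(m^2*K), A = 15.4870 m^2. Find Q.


dT = 32.1070 K
Q = 377.6710 * 15.4870 * 32.1070 = 187793.5469 W

187793.5469 W


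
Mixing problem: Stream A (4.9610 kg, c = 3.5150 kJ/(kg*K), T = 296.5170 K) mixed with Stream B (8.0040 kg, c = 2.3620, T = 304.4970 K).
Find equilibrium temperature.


num = 10927.2904
den = 36.3434
Tf = 300.6681 K

300.6681 K


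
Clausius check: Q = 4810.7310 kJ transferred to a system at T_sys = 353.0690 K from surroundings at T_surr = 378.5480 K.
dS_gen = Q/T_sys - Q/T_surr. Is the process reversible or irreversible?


dS_sys = 4810.7310/353.0690 = 13.6255 kJ/K
dS_surr = -4810.7310/378.5480 = -12.7084 kJ/K
dS_gen = 13.6255 - 12.7084 = 0.9171 kJ/K (irreversible)

dS_gen = 0.9171 kJ/K, irreversible


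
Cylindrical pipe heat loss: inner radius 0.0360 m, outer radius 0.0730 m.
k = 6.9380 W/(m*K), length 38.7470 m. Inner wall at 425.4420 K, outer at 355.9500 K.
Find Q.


dT = 69.4920 K
ln(ro/ri) = 0.7069
Q = 2*pi*6.9380*38.7470*69.4920 / 0.7069 = 166036.7383 W

166036.7383 W


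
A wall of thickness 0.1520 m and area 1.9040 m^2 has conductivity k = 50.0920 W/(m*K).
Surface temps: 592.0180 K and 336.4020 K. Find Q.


dT = 255.6160 K
Q = 50.0920 * 1.9040 * 255.6160 / 0.1520 = 160390.9141 W

160390.9141 W


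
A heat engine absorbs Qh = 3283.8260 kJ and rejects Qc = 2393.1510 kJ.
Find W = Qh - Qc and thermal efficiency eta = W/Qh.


W = 3283.8260 - 2393.1510 = 890.6750 kJ
eta = 890.6750 / 3283.8260 = 0.2712 = 27.1231%

W = 890.6750 kJ, eta = 27.1231%


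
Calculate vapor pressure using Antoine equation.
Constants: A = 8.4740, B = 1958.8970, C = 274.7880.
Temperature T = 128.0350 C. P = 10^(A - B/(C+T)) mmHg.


C+T = 402.8230
B/(C+T) = 4.8629
log10(P) = 8.4740 - 4.8629 = 3.6111
P = 10^3.6111 = 4083.9233 mmHg

4083.9233 mmHg


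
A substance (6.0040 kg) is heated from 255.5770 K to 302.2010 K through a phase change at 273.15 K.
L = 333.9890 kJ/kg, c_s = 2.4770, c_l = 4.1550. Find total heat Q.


Q1 (sensible, solid) = 6.0040 * 2.4770 * 17.5730 = 261.3440 kJ
Q2 (latent) = 6.0040 * 333.9890 = 2005.2700 kJ
Q3 (sensible, liquid) = 6.0040 * 4.1550 * 29.0510 = 724.7243 kJ
Q_total = 2991.3383 kJ

2991.3383 kJ


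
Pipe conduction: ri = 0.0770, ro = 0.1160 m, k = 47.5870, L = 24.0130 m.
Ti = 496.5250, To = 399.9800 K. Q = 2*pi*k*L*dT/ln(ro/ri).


dT = 96.5450 K
ln(ro/ri) = 0.4098
Q = 2*pi*47.5870*24.0130*96.5450 / 0.4098 = 1691564.6086 W

1691564.6086 W


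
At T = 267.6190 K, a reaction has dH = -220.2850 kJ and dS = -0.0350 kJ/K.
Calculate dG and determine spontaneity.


T*dS = 267.6190 * -0.0350 = -9.3667 kJ
dG = -220.2850 + 9.3667 = -210.9183 kJ (spontaneous)

dG = -210.9183 kJ, spontaneous


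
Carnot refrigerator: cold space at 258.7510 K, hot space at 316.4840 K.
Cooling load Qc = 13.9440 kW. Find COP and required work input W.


COP = 258.7510 / 57.7330 = 4.4819
W = 13.9440 / 4.4819 = 3.1112 kW

COP = 4.4819, W = 3.1112 kW


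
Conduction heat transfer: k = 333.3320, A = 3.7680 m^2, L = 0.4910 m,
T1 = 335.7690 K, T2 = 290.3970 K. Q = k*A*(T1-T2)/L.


dT = 45.3720 K
Q = 333.3320 * 3.7680 * 45.3720 / 0.4910 = 116063.1447 W

116063.1447 W


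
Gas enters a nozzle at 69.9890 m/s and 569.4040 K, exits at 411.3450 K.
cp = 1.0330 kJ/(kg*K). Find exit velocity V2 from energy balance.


dT = 158.0590 K
2*cp*1000*dT = 326549.8940
V1^2 = 4898.4601
V2 = sqrt(331448.3541) = 575.7155 m/s

575.7155 m/s


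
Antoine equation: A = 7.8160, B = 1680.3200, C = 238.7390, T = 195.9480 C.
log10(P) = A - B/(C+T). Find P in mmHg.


C+T = 434.6870
B/(C+T) = 3.8656
log10(P) = 7.8160 - 3.8656 = 3.9504
P = 10^3.9504 = 8921.0086 mmHg

8921.0086 mmHg


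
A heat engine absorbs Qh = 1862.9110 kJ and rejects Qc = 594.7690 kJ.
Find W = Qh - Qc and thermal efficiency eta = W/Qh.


W = 1862.9110 - 594.7690 = 1268.1420 kJ
eta = 1268.1420 / 1862.9110 = 0.6807 = 68.0731%

W = 1268.1420 kJ, eta = 68.0731%
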